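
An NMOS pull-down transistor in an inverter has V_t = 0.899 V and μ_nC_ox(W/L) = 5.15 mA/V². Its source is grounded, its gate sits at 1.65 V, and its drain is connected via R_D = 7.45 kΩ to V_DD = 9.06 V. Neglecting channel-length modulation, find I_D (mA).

V_GS = V_G = 1.65 V, so V_ov = 1.65 − 0.899 = 0.751 V.
Assume saturation: I_D = ½ k_n V_ov² = 0.5 × 5.15 × 0.751² = 1.45 mA, giving V_DS = V_DD − I_D R_D = 9.06 − 1.45 × 7.45 = -1.76 V.
But -1.76 V < V_ov = 0.751 V, so the device is actually in triode.
In triode I_D = k_n[V_ov V_DS − ½ V_DS²] and I_D = (V_DD − V_DS)/R_D. Equating: 19.2 V_DS² − 29.81 V_DS + 9.06 = 0, giving V_DS = 0.414 V (the root below V_ov).
I_D = (9.06 − 0.414) / 7.45 = 1.16 mA.

I_D = 1.16 mA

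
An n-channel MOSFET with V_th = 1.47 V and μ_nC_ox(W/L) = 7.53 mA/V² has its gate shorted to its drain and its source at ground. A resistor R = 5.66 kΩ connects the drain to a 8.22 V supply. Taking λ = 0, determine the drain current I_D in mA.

I_D = 1.10 mA

With gate tied to drain, V_GS = V_DS ≥ V_GS − V_th, so the device is in saturation.
KCL at the drain: ½ k_n (V_GS − V_th)² = (V_DD − V_GS)/R.
Let x = V_GS − 1.47. Then 21.3 x² + x − 6.75 = 0, giving x = 0.54 V (positive root), so V_GS = 2.01 V.
I_D = (V_DD − V_GS)/R = (8.22 − 2.01) / 5.66 = 1.1 mA.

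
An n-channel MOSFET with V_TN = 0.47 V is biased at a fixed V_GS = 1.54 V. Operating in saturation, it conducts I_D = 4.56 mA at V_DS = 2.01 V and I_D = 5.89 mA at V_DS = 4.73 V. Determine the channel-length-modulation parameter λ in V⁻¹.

λ = 0.137 V⁻¹

With V_GS fixed, I_D ∝ (1 + λ V_DS) in saturation, so I_D2/I_D1 = (1 + λ V_DS2)/(1 + λ V_DS1).
5.89/4.56 = 1.292 = (1 + 4.73 λ)/(1 + 2.01 λ).
Solving: λ (I_D1 V_DS2 − I_D2 V_DS1) = I_D2 − I_D1, so λ = (5.89 − 4.56) / (4.56 × 4.73 − 5.89 × 2.01) = 1.33 / 9.73 = 0.137 V⁻¹.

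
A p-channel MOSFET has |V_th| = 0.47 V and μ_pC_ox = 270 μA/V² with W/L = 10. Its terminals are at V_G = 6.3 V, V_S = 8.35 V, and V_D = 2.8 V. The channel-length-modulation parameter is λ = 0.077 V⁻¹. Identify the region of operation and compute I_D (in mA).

Saturation; I_D = 4.81 mA

V_SG = V_S − V_G = 8.35 − 6.3 = 2.05 V; V_SD = V_S − V_D = 8.35 − 2.8 = 5.55 V.
k_p = μ_pC_ox · (W/L) = 2.7 mA/V².
V_ov = V_SG − |V_th| = 2.05 − 0.47 = 1.58 V.
Since V_SD = 5.55 V ≥ V_ov = 1.58 V, the device is in saturation.
I_D = ½ k_p V_ov² (1 + λ V_SD) = 0.5 × 2.7 × 1.58² × (1 + 0.077 × 5.55) = 4.81 mA.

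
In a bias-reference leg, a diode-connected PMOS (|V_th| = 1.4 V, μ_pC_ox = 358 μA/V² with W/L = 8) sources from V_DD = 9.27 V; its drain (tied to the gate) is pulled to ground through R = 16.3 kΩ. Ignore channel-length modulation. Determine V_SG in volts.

With gate tied to drain, V_SG = V_SD ≥ V_SG − |V_th|, so the device is in saturation.
k_p = μ_pC_ox · (W/L) = 2.864 mA/V².
KCL at the drain: ½ k_p (V_SG − |V_th|)² = (V_DD − V_SG)/R.
Let x = V_SG − 1.4. Then 23.3 x² + x − 7.87 = 0, giving x = 0.56 V (positive root), so V_SG = 1.96 V.
I_D = (V_DD − V_SG)/R = (9.27 − 1.96) / 16.3 = 0.448 mA.

V_SG = 1.96 V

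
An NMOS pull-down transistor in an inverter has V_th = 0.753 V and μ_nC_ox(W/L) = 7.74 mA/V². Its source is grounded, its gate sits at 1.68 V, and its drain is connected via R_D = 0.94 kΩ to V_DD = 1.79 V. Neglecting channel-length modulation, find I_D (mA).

V_GS = V_G = 1.68 V, so V_ov = 1.68 − 0.753 = 0.927 V.
Assume saturation: I_D = ½ k_n V_ov² = 0.5 × 7.74 × 0.927² = 3.33 mA, giving V_DS = V_DD − I_D R_D = 1.79 − 3.33 × 0.94 = -1.34 V.
But -1.34 V < V_ov = 0.927 V, so the device is actually in triode.
In triode I_D = k_n[V_ov V_DS − ½ V_DS²] and I_D = (V_DD − V_DS)/R_D. Equating: 3.64 V_DS² − 7.744 V_DS + 1.79 = 0, giving V_DS = 0.264 V (the root below V_ov).
I_D = (1.79 − 0.264) / 0.94 = 1.62 mA.

I_D = 1.62 mA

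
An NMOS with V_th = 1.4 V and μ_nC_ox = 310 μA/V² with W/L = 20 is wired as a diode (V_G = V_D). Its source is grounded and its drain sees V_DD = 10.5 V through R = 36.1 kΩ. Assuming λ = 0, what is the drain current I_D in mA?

I_D = 0.244 mA

With gate tied to drain, V_GS = V_DS ≥ V_GS − V_th, so the device is in saturation.
k_n = μ_nC_ox · (W/L) = 6.2 mA/V².
KCL at the drain: ½ k_n (V_GS − V_th)² = (V_DD − V_GS)/R.
Let x = V_GS − 1.4. Then 112 x² + x − 9.1 = 0, giving x = 0.281 V (positive root), so V_GS = 1.68 V.
I_D = (V_DD − V_GS)/R = (10.5 − 1.68) / 36.1 = 0.244 mA.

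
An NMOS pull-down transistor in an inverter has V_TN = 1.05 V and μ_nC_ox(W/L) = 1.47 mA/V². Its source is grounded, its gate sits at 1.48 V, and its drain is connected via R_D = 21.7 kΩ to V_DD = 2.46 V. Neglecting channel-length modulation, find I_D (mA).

I_D = 0.103 mA

V_GS = V_G = 1.48 V, so V_ov = 1.48 − 1.05 = 0.43 V.
Assume saturation: I_D = ½ k_n V_ov² = 0.5 × 1.47 × 0.43² = 0.136 mA, giving V_DS = V_DD − I_D R_D = 2.46 − 0.136 × 21.7 = -0.489 V.
But -0.489 V < V_ov = 0.43 V, so the device is actually in triode.
In triode I_D = k_n[V_ov V_DS − ½ V_DS²] and I_D = (V_DD − V_DS)/R_D. Equating: 15.9 V_DS² − 14.72 V_DS + 2.46 = 0, giving V_DS = 0.219 V (the root below V_ov).
I_D = (2.46 − 0.219) / 21.7 = 0.103 mA.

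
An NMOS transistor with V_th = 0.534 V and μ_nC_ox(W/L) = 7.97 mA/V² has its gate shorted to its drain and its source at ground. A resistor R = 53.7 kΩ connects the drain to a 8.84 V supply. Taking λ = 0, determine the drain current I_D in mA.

With gate tied to drain, V_GS = V_DS ≥ V_GS − V_th, so the device is in saturation.
KCL at the drain: ½ k_n (V_GS − V_th)² = (V_DD − V_GS)/R.
Let x = V_GS − 0.534. Then 214 x² + x − 8.306 = 0, giving x = 0.195 V (positive root), so V_GS = 0.729 V.
I_D = (V_DD − V_GS)/R = (8.84 − 0.729) / 53.7 = 0.151 mA.

I_D = 0.151 mA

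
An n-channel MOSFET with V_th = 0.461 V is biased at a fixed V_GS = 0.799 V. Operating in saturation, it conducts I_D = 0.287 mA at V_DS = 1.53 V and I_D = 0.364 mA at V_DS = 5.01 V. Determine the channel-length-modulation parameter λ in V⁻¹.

λ = 0.0874 V⁻¹

With V_GS fixed, I_D ∝ (1 + λ V_DS) in saturation, so I_D2/I_D1 = (1 + λ V_DS2)/(1 + λ V_DS1).
0.364/0.287 = 1.268 = (1 + 5.01 λ)/(1 + 1.53 λ).
Solving: λ (I_D1 V_DS2 − I_D2 V_DS1) = I_D2 − I_D1, so λ = (0.364 − 0.287) / (0.287 × 5.01 − 0.364 × 1.53) = 0.077 / 0.881 = 0.0874 V⁻¹.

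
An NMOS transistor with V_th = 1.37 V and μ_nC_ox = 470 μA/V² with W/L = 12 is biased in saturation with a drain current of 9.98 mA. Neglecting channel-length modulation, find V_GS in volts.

k_n = μ_nC_ox · (W/L) = 5.64 mA/V².
In saturation I_D = ½ k_n (V_GS − V_th)², so V_GS − V_th = √(2 I_D / k_n) = √(2 × 9.98 / 5.64) = 1.88 V.
V_GS = 1.37 + 1.88 = 3.25 V.

V_GS = 3.25 V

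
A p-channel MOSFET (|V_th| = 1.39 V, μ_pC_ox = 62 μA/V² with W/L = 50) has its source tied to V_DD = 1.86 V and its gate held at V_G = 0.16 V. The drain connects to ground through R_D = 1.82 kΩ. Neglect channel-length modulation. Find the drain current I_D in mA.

I_D = 0.149 mA

V_SG = V_DD − V_G = 1.86 − 0.16 = 1.7 V, so V_ov = 1.7 − 1.39 = 0.31 V.
k_p = μ_pC_ox · (W/L) = 3.1 mA/V².
Assume saturation: I_D = ½ k_p V_ov² = 0.5 × 3.1 × 0.31² = 0.149 mA, giving V_SD = V_DD − I_D R_D = 1.86 − 0.149 × 1.82 = 1.59 V.
V_SD = 1.59 V ≥ V_ov = 0.31 V, confirming saturation.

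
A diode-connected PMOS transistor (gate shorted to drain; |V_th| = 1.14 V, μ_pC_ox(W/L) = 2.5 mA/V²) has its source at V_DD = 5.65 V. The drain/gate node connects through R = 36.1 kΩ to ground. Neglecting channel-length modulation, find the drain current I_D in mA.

I_D = 0.116 mA

With gate tied to drain, V_SG = V_SD ≥ V_SG − |V_th|, so the device is in saturation.
KCL at the drain: ½ k_p (V_SG − |V_th|)² = (V_DD − V_SG)/R.
Let x = V_SG − 1.14. Then 45.1 x² + x − 4.51 = 0, giving x = 0.305 V (positive root), so V_SG = 1.45 V.
I_D = (V_DD − V_SG)/R = (5.65 − 1.45) / 36.1 = 0.116 mA.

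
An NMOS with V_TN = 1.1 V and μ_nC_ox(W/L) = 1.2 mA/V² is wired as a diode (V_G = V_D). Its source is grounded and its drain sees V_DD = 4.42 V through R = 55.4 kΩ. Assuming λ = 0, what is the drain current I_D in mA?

I_D = 0.0545 mA

With gate tied to drain, V_GS = V_DS ≥ V_GS − V_TN, so the device is in saturation.
KCL at the drain: ½ k_n (V_GS − V_TN)² = (V_DD − V_GS)/R.
Let x = V_GS − 1.1. Then 33.2 x² + x − 3.32 = 0, giving x = 0.301 V (positive root), so V_GS = 1.4 V.
I_D = (V_DD − V_GS)/R = (4.42 − 1.4) / 55.4 = 0.0545 mA.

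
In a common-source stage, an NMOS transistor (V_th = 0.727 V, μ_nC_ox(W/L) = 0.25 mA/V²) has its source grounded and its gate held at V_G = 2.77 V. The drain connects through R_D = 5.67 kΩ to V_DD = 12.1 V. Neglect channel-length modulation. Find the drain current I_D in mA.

I_D = 0.522 mA

V_GS = V_G = 2.77 V, so V_ov = 2.77 − 0.727 = 2.04 V.
Assume saturation: I_D = ½ k_n V_ov² = 0.5 × 0.25 × 2.04² = 0.522 mA, giving V_DS = V_DD − I_D R_D = 12.1 − 0.522 × 5.67 = 9.14 V.
V_DS = 9.14 V ≥ V_ov = 2.04 V, confirming saturation.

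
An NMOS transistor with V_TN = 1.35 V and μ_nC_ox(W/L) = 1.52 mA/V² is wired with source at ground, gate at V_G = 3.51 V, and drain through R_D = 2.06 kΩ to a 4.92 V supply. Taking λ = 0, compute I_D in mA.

V_GS = V_G = 3.51 V, so V_ov = 3.51 − 1.35 = 2.16 V.
Assume saturation: I_D = ½ k_n V_ov² = 0.5 × 1.52 × 2.16² = 3.55 mA, giving V_DS = V_DD − I_D R_D = 4.92 − 3.55 × 2.06 = -2.38 V.
But -2.38 V < V_ov = 2.16 V, so the device is actually in triode.
In triode I_D = k_n[V_ov V_DS − ½ V_DS²] and I_D = (V_DD − V_DS)/R_D. Equating: 1.57 V_DS² − 7.763 V_DS + 4.92 = 0, giving V_DS = 0.746 V (the root below V_ov).
I_D = (4.92 − 0.746) / 2.06 = 2.03 mA.

I_D = 2.03 mA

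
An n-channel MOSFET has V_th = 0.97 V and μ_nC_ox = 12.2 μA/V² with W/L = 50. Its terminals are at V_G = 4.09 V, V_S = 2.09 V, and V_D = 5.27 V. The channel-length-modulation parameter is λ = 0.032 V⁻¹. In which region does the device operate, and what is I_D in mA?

Saturation; I_D = 0.357 mA

V_GS = V_G − V_S = 4.09 − 2.09 = 2 V; V_DS = V_D − V_S = 5.27 − 2.09 = 3.18 V.
k_n = μ_nC_ox · (W/L) = 0.61 mA/V².
V_ov = V_GS − V_th = 2 − 0.97 = 1.03 V.
Since V_DS = 3.18 V ≥ V_ov = 1.03 V, the device is in saturation.
I_D = ½ k_n V_ov² (1 + λ V_DS) = 0.5 × 0.61 × 1.03² × (1 + 0.032 × 3.18) = 0.357 mA.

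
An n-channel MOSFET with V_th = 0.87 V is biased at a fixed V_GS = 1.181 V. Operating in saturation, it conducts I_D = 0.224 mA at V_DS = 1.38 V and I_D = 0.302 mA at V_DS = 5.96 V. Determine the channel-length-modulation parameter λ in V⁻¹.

λ = 0.0849 V⁻¹

With V_GS fixed, I_D ∝ (1 + λ V_DS) in saturation, so I_D2/I_D1 = (1 + λ V_DS2)/(1 + λ V_DS1).
0.302/0.224 = 1.348 = (1 + 5.96 λ)/(1 + 1.38 λ).
Solving: λ (I_D1 V_DS2 − I_D2 V_DS1) = I_D2 − I_D1, so λ = (0.302 − 0.224) / (0.224 × 5.96 − 0.302 × 1.38) = 0.078 / 0.918 = 0.0849 V⁻¹.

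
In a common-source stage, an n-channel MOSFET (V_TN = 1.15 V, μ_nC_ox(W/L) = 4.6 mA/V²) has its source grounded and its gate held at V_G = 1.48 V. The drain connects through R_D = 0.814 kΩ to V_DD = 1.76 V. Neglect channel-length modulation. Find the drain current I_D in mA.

V_GS = V_G = 1.48 V, so V_ov = 1.48 − 1.15 = 0.33 V.
Assume saturation: I_D = ½ k_n V_ov² = 0.5 × 4.6 × 0.33² = 0.25 mA, giving V_DS = V_DD − I_D R_D = 1.76 − 0.25 × 0.814 = 1.56 V.
V_DS = 1.56 V ≥ V_ov = 0.33 V, confirming saturation.

I_D = 0.250 mA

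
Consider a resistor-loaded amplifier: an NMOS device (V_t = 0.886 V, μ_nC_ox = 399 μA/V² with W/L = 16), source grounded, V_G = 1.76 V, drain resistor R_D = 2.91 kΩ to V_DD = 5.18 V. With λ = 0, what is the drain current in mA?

I_D = 1.65 mA

V_GS = V_G = 1.76 V, so V_ov = 1.76 − 0.886 = 0.874 V.
k_n = μ_nC_ox · (W/L) = 6.384 mA/V².
Assume saturation: I_D = ½ k_n V_ov² = 0.5 × 6.384 × 0.874² = 2.44 mA, giving V_DS = V_DD − I_D R_D = 5.18 − 2.44 × 2.91 = -1.92 V.
But -1.92 V < V_ov = 0.874 V, so the device is actually in triode.
In triode I_D = k_n[V_ov V_DS − ½ V_DS²] and I_D = (V_DD − V_DS)/R_D. Equating: 9.29 V_DS² − 17.24 V_DS + 5.18 = 0, giving V_DS = 0.377 V (the root below V_ov).
I_D = (5.18 − 0.377) / 2.91 = 1.65 mA.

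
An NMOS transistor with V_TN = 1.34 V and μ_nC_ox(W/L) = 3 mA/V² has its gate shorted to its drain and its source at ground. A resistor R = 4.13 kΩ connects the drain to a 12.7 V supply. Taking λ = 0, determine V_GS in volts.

With gate tied to drain, V_GS = V_DS ≥ V_GS − V_TN, so the device is in saturation.
KCL at the drain: ½ k_n (V_GS − V_TN)² = (V_DD − V_GS)/R.
Let x = V_GS − 1.34. Then 6.2 x² + x − 11.36 = 0, giving x = 1.28 V (positive root), so V_GS = 2.62 V.
I_D = (V_DD − V_GS)/R = (12.7 − 2.62) / 4.13 = 2.44 mA.

V_GS = 2.62 V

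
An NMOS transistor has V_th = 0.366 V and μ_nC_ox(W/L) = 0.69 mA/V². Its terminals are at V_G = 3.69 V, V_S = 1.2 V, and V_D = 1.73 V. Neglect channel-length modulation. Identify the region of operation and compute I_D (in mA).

V_GS = V_G − V_S = 3.69 − 1.2 = 2.49 V; V_DS = V_D − V_S = 1.73 − 1.2 = 0.53 V.
V_ov = V_GS − V_th = 2.49 − 0.366 = 2.12 V.
Since V_DS = 0.53 V < V_ov = 2.12 V, the device is in the triode region.
I_D = k_n [V_ov · V_DS − ½ V_DS²] = 0.69 × [2.12 × 0.53 − 0.5 × 0.53²] = 0.68 mA.

Triode; I_D = 0.680 mA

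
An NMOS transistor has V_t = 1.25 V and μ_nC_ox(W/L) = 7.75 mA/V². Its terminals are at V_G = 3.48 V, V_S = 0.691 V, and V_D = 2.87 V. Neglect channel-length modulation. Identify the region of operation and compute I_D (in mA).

Saturation; I_D = 9.18 mA

V_GS = V_G − V_S = 3.48 − 0.691 = 2.79 V; V_DS = V_D − V_S = 2.87 − 0.691 = 2.18 V.
V_ov = V_GS − V_t = 2.79 − 1.25 = 1.54 V.
Since V_DS = 2.18 V ≥ V_ov = 1.54 V, the device is in saturation.
I_D = ½ k_n V_ov² = 0.5 × 7.75 × 1.54² = 9.18 mA.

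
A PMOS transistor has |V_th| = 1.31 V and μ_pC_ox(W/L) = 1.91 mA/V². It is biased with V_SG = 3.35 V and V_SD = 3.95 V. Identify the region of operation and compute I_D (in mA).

V_ov = V_SG − |V_th| = 3.35 − 1.31 = 2.04 V.
Since V_SD = 3.95 V ≥ V_ov = 2.04 V, the device is in saturation.
I_D = ½ k_p V_ov² = 0.5 × 1.91 × 2.04² = 3.97 mA.

Saturation; I_D = 3.97 mA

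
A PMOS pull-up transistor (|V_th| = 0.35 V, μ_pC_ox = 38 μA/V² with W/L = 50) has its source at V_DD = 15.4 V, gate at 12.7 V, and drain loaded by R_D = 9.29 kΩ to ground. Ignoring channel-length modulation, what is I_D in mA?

V_SG = V_DD − V_G = 15.4 − 12.7 = 2.7 V, so V_ov = 2.7 − 0.35 = 2.35 V.
k_p = μ_pC_ox · (W/L) = 1.9 mA/V².
Assume saturation: I_D = ½ k_p V_ov² = 0.5 × 1.9 × 2.35² = 5.25 mA, giving V_SD = V_DD − I_D R_D = 15.4 − 5.25 × 9.29 = -33.3 V.
But -33.3 V < V_ov = 2.35 V, so the device is actually in triode.
In triode I_D = k_p[V_ov V_SD − ½ V_SD²] and I_D = (V_DD − V_SD)/R_D. Equating: 8.83 V_SD² − 42.48 V_SD + 15.4 = 0, giving V_SD = 0.395 V (the root below V_ov).
I_D = (15.4 − 0.395) / 9.29 = 1.62 mA.

I_D = 1.62 mA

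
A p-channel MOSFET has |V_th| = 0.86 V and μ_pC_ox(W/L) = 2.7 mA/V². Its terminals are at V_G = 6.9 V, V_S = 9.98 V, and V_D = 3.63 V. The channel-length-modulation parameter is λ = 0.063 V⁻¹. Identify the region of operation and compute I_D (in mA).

Saturation; I_D = 9.32 mA

V_SG = V_S − V_G = 9.98 − 6.9 = 3.08 V; V_SD = V_S − V_D = 9.98 − 3.63 = 6.35 V.
V_ov = V_SG − |V_th| = 3.08 − 0.86 = 2.22 V.
Since V_SD = 6.35 V ≥ V_ov = 2.22 V, the device is in saturation.
I_D = ½ k_p V_ov² (1 + λ V_SD) = 0.5 × 2.7 × 2.22² × (1 + 0.063 × 6.35) = 9.32 mA.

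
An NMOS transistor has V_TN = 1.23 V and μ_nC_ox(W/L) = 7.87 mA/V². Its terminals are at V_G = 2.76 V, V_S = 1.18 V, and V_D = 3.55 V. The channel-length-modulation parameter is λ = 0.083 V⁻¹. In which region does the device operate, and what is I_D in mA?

V_GS = V_G − V_S = 2.76 − 1.18 = 1.58 V; V_DS = V_D − V_S = 3.55 − 1.18 = 2.37 V.
V_ov = V_GS − V_TN = 1.58 − 1.23 = 0.35 V.
Since V_DS = 2.37 V ≥ V_ov = 0.35 V, the device is in saturation.
I_D = ½ k_n V_ov² (1 + λ V_DS) = 0.5 × 7.87 × 0.35² × (1 + 0.083 × 2.37) = 0.577 mA.

Saturation; I_D = 0.577 mA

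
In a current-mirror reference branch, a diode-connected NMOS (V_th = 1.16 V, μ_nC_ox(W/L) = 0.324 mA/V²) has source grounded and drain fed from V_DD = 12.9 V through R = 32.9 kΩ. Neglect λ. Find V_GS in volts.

V_GS = 2.55 V

With gate tied to drain, V_GS = V_DS ≥ V_GS − V_th, so the device is in saturation.
KCL at the drain: ½ k_n (V_GS − V_th)² = (V_DD − V_GS)/R.
Let x = V_GS − 1.16. Then 5.33 x² + x − 11.74 = 0, giving x = 1.39 V (positive root), so V_GS = 2.55 V.
I_D = (V_DD − V_GS)/R = (12.9 − 2.55) / 32.9 = 0.314 mA.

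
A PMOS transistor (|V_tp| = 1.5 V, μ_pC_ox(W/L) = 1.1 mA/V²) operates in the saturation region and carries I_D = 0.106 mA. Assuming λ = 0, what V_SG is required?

V_SG = 1.94 V

In saturation I_D = ½ k_p (V_SG − |V_tp|)², so V_SG − |V_tp| = √(2 I_D / k_p) = √(2 × 0.106 / 1.1) = 0.439 V.
V_SG = 1.5 + 0.439 = 1.94 V.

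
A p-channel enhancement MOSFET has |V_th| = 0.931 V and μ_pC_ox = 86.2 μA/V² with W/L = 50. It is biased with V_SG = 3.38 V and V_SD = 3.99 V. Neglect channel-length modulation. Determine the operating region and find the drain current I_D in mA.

Saturation; I_D = 12.9 mA

k_p = μ_pC_ox · (W/L) = 4.31 mA/V².
V_ov = V_SG − |V_th| = 3.38 − 0.931 = 2.45 V.
Since V_SD = 3.99 V ≥ V_ov = 2.45 V, the device is in saturation.
I_D = ½ k_p V_ov² = 0.5 × 4.31 × 2.45² = 12.9 mA.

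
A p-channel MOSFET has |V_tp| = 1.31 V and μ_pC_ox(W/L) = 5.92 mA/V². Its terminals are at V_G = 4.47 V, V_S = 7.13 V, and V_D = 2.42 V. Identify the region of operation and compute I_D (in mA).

V_SG = V_S − V_G = 7.13 − 4.47 = 2.66 V; V_SD = V_S − V_D = 7.13 − 2.42 = 4.71 V.
V_ov = V_SG − |V_tp| = 2.66 − 1.31 = 1.35 V.
Since V_SD = 4.71 V ≥ V_ov = 1.35 V, the device is in saturation.
I_D = ½ k_p V_ov² = 0.5 × 5.92 × 1.35² = 5.39 mA.

Saturation; I_D = 5.39 mA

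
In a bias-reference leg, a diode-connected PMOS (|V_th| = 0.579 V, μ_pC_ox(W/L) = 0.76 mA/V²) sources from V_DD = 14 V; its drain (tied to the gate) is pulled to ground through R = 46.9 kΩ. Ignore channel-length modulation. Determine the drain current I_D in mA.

I_D = 0.268 mA

With gate tied to drain, V_SG = V_SD ≥ V_SG − |V_th|, so the device is in saturation.
KCL at the drain: ½ k_p (V_SG − |V_th|)² = (V_DD − V_SG)/R.
Let x = V_SG − 0.579. Then 17.8 x² + x − 13.42 = 0, giving x = 0.84 V (positive root), so V_SG = 1.42 V.
I_D = (V_DD − V_SG)/R = (14 − 1.42) / 46.9 = 0.268 mA.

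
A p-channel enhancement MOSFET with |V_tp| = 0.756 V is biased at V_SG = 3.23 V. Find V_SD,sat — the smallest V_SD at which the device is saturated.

V_SD,sat = 2.47 V

The boundary between triode and saturation is V_SD = V_SG − |V_tp| = V_ov.
V_ov = 3.23 − 0.756 = 2.47 V.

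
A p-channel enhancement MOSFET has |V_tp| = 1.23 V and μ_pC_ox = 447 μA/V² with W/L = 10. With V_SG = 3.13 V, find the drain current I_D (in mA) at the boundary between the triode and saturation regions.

At the boundary V_SD = V_ov = V_SG − |V_tp| = 3.13 − 1.23 = 1.9 V.
k_p = μ_pC_ox · (W/L) = 4.47 mA/V².
I_D = ½ k_p V_ov² = 0.5 × 4.47 × 1.9² = 8.07 mA.

I_D = 8.07 mA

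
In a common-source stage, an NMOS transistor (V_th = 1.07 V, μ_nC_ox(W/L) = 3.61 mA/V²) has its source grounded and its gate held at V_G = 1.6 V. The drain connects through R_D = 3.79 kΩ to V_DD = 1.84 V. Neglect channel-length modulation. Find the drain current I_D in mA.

V_GS = V_G = 1.6 V, so V_ov = 1.6 − 1.07 = 0.53 V.
Assume saturation: I_D = ½ k_n V_ov² = 0.5 × 3.61 × 0.53² = 0.507 mA, giving V_DS = V_DD − I_D R_D = 1.84 − 0.507 × 3.79 = -0.0816 V.
But -0.0816 V < V_ov = 0.53 V, so the device is actually in triode.
In triode I_D = k_n[V_ov V_DS − ½ V_DS²] and I_D = (V_DD − V_DS)/R_D. Equating: 6.84 V_DS² − 8.251 V_DS + 1.84 = 0, giving V_DS = 0.295 V (the root below V_ov).
I_D = (1.84 − 0.295) / 3.79 = 0.408 mA.

I_D = 0.408 mA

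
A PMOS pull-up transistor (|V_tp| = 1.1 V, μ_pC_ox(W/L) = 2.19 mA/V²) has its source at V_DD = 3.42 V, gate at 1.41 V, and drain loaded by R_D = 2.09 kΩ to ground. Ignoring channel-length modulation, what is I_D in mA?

I_D = 0.907 mA

V_SG = V_DD − V_G = 3.42 − 1.41 = 2.01 V, so V_ov = 2.01 − 1.1 = 0.91 V.
Assume saturation: I_D = ½ k_p V_ov² = 0.5 × 2.19 × 0.91² = 0.907 mA, giving V_SD = V_DD − I_D R_D = 3.42 − 0.907 × 2.09 = 1.52 V.
V_SD = 1.52 V ≥ V_ov = 0.91 V, confirming saturation.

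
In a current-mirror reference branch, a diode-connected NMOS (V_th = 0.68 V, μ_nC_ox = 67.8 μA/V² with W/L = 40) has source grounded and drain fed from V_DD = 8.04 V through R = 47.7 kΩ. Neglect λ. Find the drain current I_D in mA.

With gate tied to drain, V_GS = V_DS ≥ V_GS − V_th, so the device is in saturation.
k_n = μ_nC_ox · (W/L) = 2.712 mA/V².
KCL at the drain: ½ k_n (V_GS − V_th)² = (V_DD − V_GS)/R.
Let x = V_GS − 0.68. Then 64.7 x² + x − 7.36 = 0, giving x = 0.33 V (positive root), so V_GS = 1.01 V.
I_D = (V_DD − V_GS)/R = (8.04 − 1.01) / 47.7 = 0.147 mA.

I_D = 0.147 mA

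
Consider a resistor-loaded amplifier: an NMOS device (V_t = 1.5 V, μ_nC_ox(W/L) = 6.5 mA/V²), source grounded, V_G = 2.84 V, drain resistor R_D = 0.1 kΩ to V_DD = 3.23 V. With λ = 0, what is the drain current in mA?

V_GS = V_G = 2.84 V, so V_ov = 2.84 − 1.5 = 1.34 V.
Assume saturation: I_D = ½ k_n V_ov² = 0.5 × 6.5 × 1.34² = 5.84 mA, giving V_DS = V_DD − I_D R_D = 3.23 − 5.84 × 0.1 = 2.65 V.
V_DS = 2.65 V ≥ V_ov = 1.34 V, confirming saturation.

I_D = 5.84 mA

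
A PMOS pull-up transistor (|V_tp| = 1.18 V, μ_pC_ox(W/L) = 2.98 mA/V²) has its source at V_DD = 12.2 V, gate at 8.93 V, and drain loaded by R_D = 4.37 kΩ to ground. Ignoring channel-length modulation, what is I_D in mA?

V_SG = V_DD − V_G = 12.2 − 8.93 = 3.27 V, so V_ov = 3.27 − 1.18 = 2.09 V.
Assume saturation: I_D = ½ k_p V_ov² = 0.5 × 2.98 × 2.09² = 6.51 mA, giving V_SD = V_DD − I_D R_D = 12.2 − 6.51 × 4.37 = -16.2 V.
But -16.2 V < V_ov = 2.09 V, so the device is actually in triode.
In triode I_D = k_p[V_ov V_SD − ½ V_SD²] and I_D = (V_DD − V_SD)/R_D. Equating: 6.51 V_SD² − 28.22 V_SD + 12.2 = 0, giving V_SD = 0.487 V (the root below V_ov).
I_D = (12.2 − 0.487) / 4.37 = 2.68 mA.

I_D = 2.68 mA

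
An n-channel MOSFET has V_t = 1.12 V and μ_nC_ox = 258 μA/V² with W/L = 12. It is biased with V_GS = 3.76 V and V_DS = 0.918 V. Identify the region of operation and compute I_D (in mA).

Triode; I_D = 6.20 mA

k_n = μ_nC_ox · (W/L) = 3.096 mA/V².
V_ov = V_GS − V_t = 3.76 − 1.12 = 2.64 V.
Since V_DS = 0.918 V < V_ov = 2.64 V, the device is in the triode region.
I_D = k_n [V_ov · V_DS − ½ V_DS²] = 3.096 × [2.64 × 0.918 − 0.5 × 0.918²] = 6.2 mA.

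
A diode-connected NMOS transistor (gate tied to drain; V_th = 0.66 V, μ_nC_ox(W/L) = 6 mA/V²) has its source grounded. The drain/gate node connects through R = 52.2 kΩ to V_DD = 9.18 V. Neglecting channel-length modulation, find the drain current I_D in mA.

I_D = 0.159 mA

With gate tied to drain, V_GS = V_DS ≥ V_GS − V_th, so the device is in saturation.
KCL at the drain: ½ k_n (V_GS − V_th)² = (V_DD − V_GS)/R.
Let x = V_GS − 0.66. Then 157 x² + x − 8.52 = 0, giving x = 0.23 V (positive root), so V_GS = 0.89 V.
I_D = (V_DD − V_GS)/R = (9.18 − 0.89) / 52.2 = 0.159 mA.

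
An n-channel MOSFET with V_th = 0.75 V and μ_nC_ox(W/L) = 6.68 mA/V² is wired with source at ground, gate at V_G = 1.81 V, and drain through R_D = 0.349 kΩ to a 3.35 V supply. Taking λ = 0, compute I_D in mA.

I_D = 3.75 mA

V_GS = V_G = 1.81 V, so V_ov = 1.81 − 0.75 = 1.06 V.
Assume saturation: I_D = ½ k_n V_ov² = 0.5 × 6.68 × 1.06² = 3.75 mA, giving V_DS = V_DD − I_D R_D = 3.35 − 3.75 × 0.349 = 2.04 V.
V_DS = 2.04 V ≥ V_ov = 1.06 V, confirming saturation.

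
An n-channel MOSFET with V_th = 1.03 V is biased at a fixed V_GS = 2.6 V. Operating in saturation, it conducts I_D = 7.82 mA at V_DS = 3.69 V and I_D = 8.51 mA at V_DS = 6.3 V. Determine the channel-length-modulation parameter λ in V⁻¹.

λ = 0.0386 V⁻¹

With V_GS fixed, I_D ∝ (1 + λ V_DS) in saturation, so I_D2/I_D1 = (1 + λ V_DS2)/(1 + λ V_DS1).
8.51/7.82 = 1.088 = (1 + 6.3 λ)/(1 + 3.69 λ).
Solving: λ (I_D1 V_DS2 − I_D2 V_DS1) = I_D2 − I_D1, so λ = (8.51 − 7.82) / (7.82 × 6.3 − 8.51 × 3.69) = 0.69 / 17.9 = 0.0386 V⁻¹.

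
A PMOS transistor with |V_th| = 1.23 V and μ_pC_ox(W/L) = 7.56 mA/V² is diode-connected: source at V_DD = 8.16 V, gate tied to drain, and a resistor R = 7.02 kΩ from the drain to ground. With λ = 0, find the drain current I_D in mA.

With gate tied to drain, V_SG = V_SD ≥ V_SG − |V_th|, so the device is in saturation.
KCL at the drain: ½ k_p (V_SG − |V_th|)² = (V_DD − V_SG)/R.
Let x = V_SG − 1.23. Then 26.5 x² + x − 6.93 = 0, giving x = 0.493 V (positive root), so V_SG = 1.72 V.
I_D = (V_DD − V_SG)/R = (8.16 − 1.72) / 7.02 = 0.917 mA.

I_D = 0.917 mA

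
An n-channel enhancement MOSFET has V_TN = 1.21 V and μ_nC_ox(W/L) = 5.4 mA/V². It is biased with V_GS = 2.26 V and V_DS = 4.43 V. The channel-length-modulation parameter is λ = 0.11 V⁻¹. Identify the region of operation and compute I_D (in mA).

V_ov = V_GS − V_TN = 2.26 − 1.21 = 1.05 V.
Since V_DS = 4.43 V ≥ V_ov = 1.05 V, the device is in saturation.
I_D = ½ k_n V_ov² (1 + λ V_DS) = 0.5 × 5.4 × 1.05² × (1 + 0.11 × 4.43) = 4.43 mA.

Saturation; I_D = 4.43 mA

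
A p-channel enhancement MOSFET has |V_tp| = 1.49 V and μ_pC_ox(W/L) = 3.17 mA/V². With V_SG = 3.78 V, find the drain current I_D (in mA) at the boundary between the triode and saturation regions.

I_D = 8.31 mA

At the boundary V_SD = V_ov = V_SG − |V_tp| = 3.78 − 1.49 = 2.29 V.
I_D = ½ k_p V_ov² = 0.5 × 3.17 × 2.29² = 8.31 mA.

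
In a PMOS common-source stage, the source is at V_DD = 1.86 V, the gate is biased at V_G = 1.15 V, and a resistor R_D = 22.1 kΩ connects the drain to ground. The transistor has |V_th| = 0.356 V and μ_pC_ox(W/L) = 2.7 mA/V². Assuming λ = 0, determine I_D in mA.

I_D = 0.0798 mA

V_SG = V_DD − V_G = 1.86 − 1.15 = 0.71 V, so V_ov = 0.71 − 0.356 = 0.354 V.
Assume saturation: I_D = ½ k_p V_ov² = 0.5 × 2.7 × 0.354² = 0.169 mA, giving V_SD = V_DD − I_D R_D = 1.86 − 0.169 × 22.1 = -1.88 V.
But -1.88 V < V_ov = 0.354 V, so the device is actually in triode.
In triode I_D = k_p[V_ov V_SD − ½ V_SD²] and I_D = (V_DD − V_SD)/R_D. Equating: 29.8 V_SD² − 22.12 V_SD + 1.86 = 0, giving V_SD = 0.0967 V (the root below V_ov).
I_D = (1.86 − 0.0967) / 22.1 = 0.0798 mA.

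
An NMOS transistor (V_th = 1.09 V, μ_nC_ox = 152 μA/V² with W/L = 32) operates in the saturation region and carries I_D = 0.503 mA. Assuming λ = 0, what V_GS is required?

k_n = μ_nC_ox · (W/L) = 4.864 mA/V².
In saturation I_D = ½ k_n (V_GS − V_th)², so V_GS − V_th = √(2 I_D / k_n) = √(2 × 0.503 / 4.864) = 0.455 V.
V_GS = 1.09 + 0.455 = 1.54 V.

V_GS = 1.54 V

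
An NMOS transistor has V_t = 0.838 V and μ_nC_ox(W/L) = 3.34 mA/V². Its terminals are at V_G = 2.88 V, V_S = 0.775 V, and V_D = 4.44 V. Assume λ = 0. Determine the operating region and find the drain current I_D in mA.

V_GS = V_G − V_S = 2.88 − 0.775 = 2.1 V; V_DS = V_D − V_S = 4.44 − 0.775 = 3.67 V.
V_ov = V_GS − V_t = 2.1 − 0.838 = 1.27 V.
Since V_DS = 3.67 V ≥ V_ov = 1.27 V, the device is in saturation.
I_D = ½ k_n V_ov² = 0.5 × 3.34 × 1.27² = 2.68 mA.

Saturation; I_D = 2.68 mA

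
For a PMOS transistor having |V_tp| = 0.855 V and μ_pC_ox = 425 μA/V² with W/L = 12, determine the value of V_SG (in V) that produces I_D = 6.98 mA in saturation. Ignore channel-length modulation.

V_SG = 2.51 V

k_p = μ_pC_ox · (W/L) = 5.1 mA/V².
In saturation I_D = ½ k_p (V_SG − |V_tp|)², so V_SG − |V_tp| = √(2 I_D / k_p) = √(2 × 6.98 / 5.1) = 1.65 V.
V_SG = 0.855 + 1.65 = 2.51 V.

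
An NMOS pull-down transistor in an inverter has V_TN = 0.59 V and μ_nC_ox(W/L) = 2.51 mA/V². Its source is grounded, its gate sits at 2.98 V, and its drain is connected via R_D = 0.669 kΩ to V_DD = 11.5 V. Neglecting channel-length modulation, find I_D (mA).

I_D = 7.17 mA

V_GS = V_G = 2.98 V, so V_ov = 2.98 − 0.59 = 2.39 V.
Assume saturation: I_D = ½ k_n V_ov² = 0.5 × 2.51 × 2.39² = 7.17 mA, giving V_DS = V_DD − I_D R_D = 11.5 − 7.17 × 0.669 = 6.7 V.
V_DS = 6.7 V ≥ V_ov = 2.39 V, confirming saturation.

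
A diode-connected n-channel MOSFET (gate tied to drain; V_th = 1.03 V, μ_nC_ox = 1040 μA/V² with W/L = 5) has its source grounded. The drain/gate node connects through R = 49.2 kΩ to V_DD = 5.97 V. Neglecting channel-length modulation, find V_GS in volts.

V_GS = 1.22 V

With gate tied to drain, V_GS = V_DS ≥ V_GS − V_th, so the device is in saturation.
k_n = μ_nC_ox · (W/L) = 5.2 mA/V².
KCL at the drain: ½ k_n (V_GS − V_th)² = (V_DD − V_GS)/R.
Let x = V_GS − 1.03. Then 128 x² + x − 4.94 = 0, giving x = 0.193 V (positive root), so V_GS = 1.22 V.
I_D = (V_DD − V_GS)/R = (5.97 − 1.22) / 49.2 = 0.0965 mA.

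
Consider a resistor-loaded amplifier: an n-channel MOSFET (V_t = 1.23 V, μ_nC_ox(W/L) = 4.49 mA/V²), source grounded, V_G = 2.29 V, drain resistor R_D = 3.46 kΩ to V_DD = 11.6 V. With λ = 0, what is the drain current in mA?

V_GS = V_G = 2.29 V, so V_ov = 2.29 − 1.23 = 1.06 V.
Assume saturation: I_D = ½ k_n V_ov² = 0.5 × 4.49 × 1.06² = 2.52 mA, giving V_DS = V_DD − I_D R_D = 11.6 − 2.52 × 3.46 = 2.87 V.
V_DS = 2.87 V ≥ V_ov = 1.06 V, confirming saturation.

I_D = 2.52 mA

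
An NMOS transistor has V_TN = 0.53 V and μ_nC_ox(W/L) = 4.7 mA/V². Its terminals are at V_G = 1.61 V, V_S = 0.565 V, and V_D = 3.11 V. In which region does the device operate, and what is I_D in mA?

V_GS = V_G − V_S = 1.61 − 0.565 = 1.05 V; V_DS = V_D − V_S = 3.11 − 0.565 = 2.54 V.
V_ov = V_GS − V_TN = 1.05 − 0.53 = 0.515 V.
Since V_DS = 2.54 V ≥ V_ov = 0.515 V, the device is in saturation.
I_D = ½ k_n V_ov² = 0.5 × 4.7 × 0.515² = 0.623 mA.

Saturation; I_D = 0.623 mA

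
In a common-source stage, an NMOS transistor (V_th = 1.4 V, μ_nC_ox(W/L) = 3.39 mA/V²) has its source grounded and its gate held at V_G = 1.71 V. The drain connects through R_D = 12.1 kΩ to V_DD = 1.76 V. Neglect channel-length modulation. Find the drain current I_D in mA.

V_GS = V_G = 1.71 V, so V_ov = 1.71 − 1.4 = 0.31 V.
Assume saturation: I_D = ½ k_n V_ov² = 0.5 × 3.39 × 0.31² = 0.163 mA, giving V_DS = V_DD − I_D R_D = 1.76 − 0.163 × 12.1 = -0.211 V.
But -0.211 V < V_ov = 0.31 V, so the device is actually in triode.
In triode I_D = k_n[V_ov V_DS − ½ V_DS²] and I_D = (V_DD − V_DS)/R_D. Equating: 20.5 V_DS² − 13.72 V_DS + 1.76 = 0, giving V_DS = 0.173 V (the root below V_ov).
I_D = (1.76 − 0.173) / 12.1 = 0.131 mA.

I_D = 0.131 mA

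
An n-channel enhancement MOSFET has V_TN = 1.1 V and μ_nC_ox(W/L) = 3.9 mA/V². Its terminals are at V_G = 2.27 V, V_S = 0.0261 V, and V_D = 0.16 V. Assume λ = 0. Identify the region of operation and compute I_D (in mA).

V_GS = V_G − V_S = 2.27 − 0.0261 = 2.24 V; V_DS = V_D − V_S = 0.16 − 0.0261 = 0.134 V.
V_ov = V_GS − V_TN = 2.24 − 1.1 = 1.14 V.
Since V_DS = 0.134 V < V_ov = 1.14 V, the device is in the triode region.
I_D = k_n [V_ov · V_DS − ½ V_DS²] = 3.9 × [1.14 × 0.134 − 0.5 × 0.134²] = 0.562 mA.

Triode; I_D = 0.562 mA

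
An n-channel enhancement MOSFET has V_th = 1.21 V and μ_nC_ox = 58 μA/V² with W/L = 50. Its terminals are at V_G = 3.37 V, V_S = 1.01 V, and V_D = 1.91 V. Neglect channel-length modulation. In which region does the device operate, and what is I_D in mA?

Triode; I_D = 1.83 mA

V_GS = V_G − V_S = 3.37 − 1.01 = 2.36 V; V_DS = V_D − V_S = 1.91 − 1.01 = 0.9 V.
k_n = μ_nC_ox · (W/L) = 2.9 mA/V².
V_ov = V_GS − V_th = 2.36 − 1.21 = 1.15 V.
Since V_DS = 0.9 V < V_ov = 1.15 V, the device is in the triode region.
I_D = k_n [V_ov · V_DS − ½ V_DS²] = 2.9 × [1.15 × 0.9 − 0.5 × 0.9²] = 1.83 mA.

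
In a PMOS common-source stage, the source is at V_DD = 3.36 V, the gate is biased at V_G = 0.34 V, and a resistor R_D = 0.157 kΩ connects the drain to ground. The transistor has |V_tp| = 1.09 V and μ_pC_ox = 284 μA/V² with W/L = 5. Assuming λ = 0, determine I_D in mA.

V_SG = V_DD − V_G = 3.36 − 0.34 = 3.02 V, so V_ov = 3.02 − 1.09 = 1.93 V.
k_p = μ_pC_ox · (W/L) = 1.42 mA/V².
Assume saturation: I_D = ½ k_p V_ov² = 0.5 × 1.42 × 1.93² = 2.64 mA, giving V_SD = V_DD − I_D R_D = 3.36 − 2.64 × 0.157 = 2.94 V.
V_SD = 2.94 V ≥ V_ov = 1.93 V, confirming saturation.

I_D = 2.64 mA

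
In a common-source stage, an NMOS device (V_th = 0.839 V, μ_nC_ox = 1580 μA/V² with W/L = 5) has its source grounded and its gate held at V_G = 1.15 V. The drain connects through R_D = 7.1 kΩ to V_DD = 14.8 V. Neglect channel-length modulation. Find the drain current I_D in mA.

I_D = 0.382 mA

V_GS = V_G = 1.15 V, so V_ov = 1.15 − 0.839 = 0.311 V.
k_n = μ_nC_ox · (W/L) = 7.9 mA/V².
Assume saturation: I_D = ½ k_n V_ov² = 0.5 × 7.9 × 0.311² = 0.382 mA, giving V_DS = V_DD − I_D R_D = 14.8 − 0.382 × 7.1 = 12.1 V.
V_DS = 12.1 V ≥ V_ov = 0.311 V, confirming saturation.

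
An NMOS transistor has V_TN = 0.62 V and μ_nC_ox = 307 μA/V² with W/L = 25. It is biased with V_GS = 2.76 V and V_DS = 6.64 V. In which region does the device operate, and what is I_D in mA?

Saturation; I_D = 17.6 mA

k_n = μ_nC_ox · (W/L) = 7.675 mA/V².
V_ov = V_GS − V_TN = 2.76 − 0.62 = 2.14 V.
Since V_DS = 6.64 V ≥ V_ov = 2.14 V, the device is in saturation.
I_D = ½ k_n V_ov² = 0.5 × 7.675 × 2.14² = 17.6 mA.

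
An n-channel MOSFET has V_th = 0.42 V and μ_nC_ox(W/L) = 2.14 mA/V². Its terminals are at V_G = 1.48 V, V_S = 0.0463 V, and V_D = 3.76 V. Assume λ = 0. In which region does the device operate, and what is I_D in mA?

V_GS = V_G − V_S = 1.48 − 0.0463 = 1.43 V; V_DS = V_D − V_S = 3.76 − 0.0463 = 3.71 V.
V_ov = V_GS − V_th = 1.43 − 0.42 = 1.01 V.
Since V_DS = 3.71 V ≥ V_ov = 1.01 V, the device is in saturation.
I_D = ½ k_n V_ov² = 0.5 × 2.14 × 1.01² = 1.1 mA.

Saturation; I_D = 1.10 mA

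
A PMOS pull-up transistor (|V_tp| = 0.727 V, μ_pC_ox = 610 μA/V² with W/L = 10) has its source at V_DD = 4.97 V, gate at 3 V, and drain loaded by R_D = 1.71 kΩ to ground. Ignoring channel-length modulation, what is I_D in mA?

V_SG = V_DD − V_G = 4.97 − 3 = 1.97 V, so V_ov = 1.97 − 0.727 = 1.24 V.
k_p = μ_pC_ox · (W/L) = 6.1 mA/V².
Assume saturation: I_D = ½ k_p V_ov² = 0.5 × 6.1 × 1.24² = 4.71 mA, giving V_SD = V_DD − I_D R_D = 4.97 − 4.71 × 1.71 = -3.09 V.
But -3.09 V < V_ov = 1.24 V, so the device is actually in triode.
In triode I_D = k_p[V_ov V_SD − ½ V_SD²] and I_D = (V_DD − V_SD)/R_D. Equating: 5.22 V_SD² − 13.97 V_SD + 4.97 = 0, giving V_SD = 0.423 V (the root below V_ov).
I_D = (4.97 − 0.423) / 1.71 = 2.66 mA.

I_D = 2.66 mA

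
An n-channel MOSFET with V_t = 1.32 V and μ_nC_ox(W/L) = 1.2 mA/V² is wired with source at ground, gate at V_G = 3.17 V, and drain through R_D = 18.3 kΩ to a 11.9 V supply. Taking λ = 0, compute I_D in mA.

I_D = 0.633 mA

V_GS = V_G = 3.17 V, so V_ov = 3.17 − 1.32 = 1.85 V.
Assume saturation: I_D = ½ k_n V_ov² = 0.5 × 1.2 × 1.85² = 2.05 mA, giving V_DS = V_DD − I_D R_D = 11.9 − 2.05 × 18.3 = -25.7 V.
But -25.7 V < V_ov = 1.85 V, so the device is actually in triode.
In triode I_D = k_n[V_ov V_DS − ½ V_DS²] and I_D = (V_DD − V_DS)/R_D. Equating: 11 V_DS² − 41.63 V_DS + 11.9 = 0, giving V_DS = 0.311 V (the root below V_ov).
I_D = (11.9 − 0.311) / 18.3 = 0.633 mA.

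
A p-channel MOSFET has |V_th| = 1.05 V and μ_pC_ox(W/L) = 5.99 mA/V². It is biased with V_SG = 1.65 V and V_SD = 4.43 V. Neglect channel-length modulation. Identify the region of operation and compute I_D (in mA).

V_ov = V_SG − |V_th| = 1.65 − 1.05 = 0.6 V.
Since V_SD = 4.43 V ≥ V_ov = 0.6 V, the device is in saturation.
I_D = ½ k_p V_ov² = 0.5 × 5.99 × 0.6² = 1.08 mA.

Saturation; I_D = 1.08 mA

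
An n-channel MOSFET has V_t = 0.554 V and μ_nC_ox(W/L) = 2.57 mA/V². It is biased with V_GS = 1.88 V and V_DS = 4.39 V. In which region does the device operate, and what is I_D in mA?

Saturation; I_D = 2.26 mA

V_ov = V_GS − V_t = 1.88 − 0.554 = 1.33 V.
Since V_DS = 4.39 V ≥ V_ov = 1.33 V, the device is in saturation.
I_D = ½ k_n V_ov² = 0.5 × 2.57 × 1.33² = 2.26 mA.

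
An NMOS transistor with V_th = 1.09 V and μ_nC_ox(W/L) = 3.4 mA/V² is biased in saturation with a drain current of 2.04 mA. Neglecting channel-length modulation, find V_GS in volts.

In saturation I_D = ½ k_n (V_GS − V_th)², so V_GS − V_th = √(2 I_D / k_n) = √(2 × 2.04 / 3.4) = 1.1 V.
V_GS = 1.09 + 1.1 = 2.19 V.

V_GS = 2.19 V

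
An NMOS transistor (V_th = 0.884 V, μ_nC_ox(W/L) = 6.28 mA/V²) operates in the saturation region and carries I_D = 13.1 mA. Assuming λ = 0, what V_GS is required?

V_GS = 2.93 V

In saturation I_D = ½ k_n (V_GS − V_th)², so V_GS − V_th = √(2 I_D / k_n) = √(2 × 13.1 / 6.28) = 2.04 V.
V_GS = 0.884 + 2.04 = 2.93 V.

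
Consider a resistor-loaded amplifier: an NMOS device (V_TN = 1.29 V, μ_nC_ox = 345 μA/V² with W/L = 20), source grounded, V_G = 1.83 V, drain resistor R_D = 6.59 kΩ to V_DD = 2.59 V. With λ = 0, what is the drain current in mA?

I_D = 0.376 mA

V_GS = V_G = 1.83 V, so V_ov = 1.83 − 1.29 = 0.54 V.
k_n = μ_nC_ox · (W/L) = 6.9 mA/V².
Assume saturation: I_D = ½ k_n V_ov² = 0.5 × 6.9 × 0.54² = 1.01 mA, giving V_DS = V_DD − I_D R_D = 2.59 − 1.01 × 6.59 = -4.04 V.
But -4.04 V < V_ov = 0.54 V, so the device is actually in triode.
In triode I_D = k_n[V_ov V_DS − ½ V_DS²] and I_D = (V_DD − V_DS)/R_D. Equating: 22.7 V_DS² − 25.55 V_DS + 2.59 = 0, giving V_DS = 0.113 V (the root below V_ov).
I_D = (2.59 − 0.113) / 6.59 = 0.376 mA.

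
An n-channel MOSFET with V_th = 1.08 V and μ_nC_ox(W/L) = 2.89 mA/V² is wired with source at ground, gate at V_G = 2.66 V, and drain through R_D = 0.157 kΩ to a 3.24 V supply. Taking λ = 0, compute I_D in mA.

V_GS = V_G = 2.66 V, so V_ov = 2.66 − 1.08 = 1.58 V.
Assume saturation: I_D = ½ k_n V_ov² = 0.5 × 2.89 × 1.58² = 3.61 mA, giving V_DS = V_DD − I_D R_D = 3.24 − 3.61 × 0.157 = 2.67 V.
V_DS = 2.67 V ≥ V_ov = 1.58 V, confirming saturation.

I_D = 3.61 mA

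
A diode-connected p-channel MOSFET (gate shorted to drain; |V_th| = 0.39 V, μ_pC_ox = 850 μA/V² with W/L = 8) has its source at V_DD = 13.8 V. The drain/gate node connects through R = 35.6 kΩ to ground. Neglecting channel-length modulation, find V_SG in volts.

With gate tied to drain, V_SG = V_SD ≥ V_SG − |V_th|, so the device is in saturation.
k_p = μ_pC_ox · (W/L) = 6.8 mA/V².
KCL at the drain: ½ k_p (V_SG − |V_th|)² = (V_DD − V_SG)/R.
Let x = V_SG − 0.39. Then 121 x² + x − 13.41 = 0, giving x = 0.329 V (positive root), so V_SG = 0.719 V.
I_D = (V_DD − V_SG)/R = (13.8 − 0.719) / 35.6 = 0.367 mA.

V_SG = 0.719 V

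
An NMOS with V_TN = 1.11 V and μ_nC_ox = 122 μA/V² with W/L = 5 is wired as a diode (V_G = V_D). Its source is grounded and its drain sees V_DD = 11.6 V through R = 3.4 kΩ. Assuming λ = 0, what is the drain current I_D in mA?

I_D = 2.28 mA

With gate tied to drain, V_GS = V_DS ≥ V_GS − V_TN, so the device is in saturation.
k_n = μ_nC_ox · (W/L) = 0.61 mA/V².
KCL at the drain: ½ k_n (V_GS − V_TN)² = (V_DD − V_GS)/R.
Let x = V_GS − 1.11. Then 1.04 x² + x − 10.49 = 0, giving x = 2.73 V (positive root), so V_GS = 3.84 V.
I_D = (V_DD − V_GS)/R = (11.6 − 3.84) / 3.4 = 2.28 mA.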